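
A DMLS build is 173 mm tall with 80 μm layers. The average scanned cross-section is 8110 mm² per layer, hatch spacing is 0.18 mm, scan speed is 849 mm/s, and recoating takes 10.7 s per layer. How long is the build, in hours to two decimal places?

38.31 hours

Number of layers: 173 / 0.08 → 2163 (rounded up).
Per-layer scan distance: 8110 / 0.18 → 45055.6 mm.
Scan time per layer = 45055.6 / 849, so 53.069 s.
Per-layer time: 53.069 + 10.7 → 63.769 s.
Build time = 2163 × 63.769 = 137932.347 s = 38.31 hours.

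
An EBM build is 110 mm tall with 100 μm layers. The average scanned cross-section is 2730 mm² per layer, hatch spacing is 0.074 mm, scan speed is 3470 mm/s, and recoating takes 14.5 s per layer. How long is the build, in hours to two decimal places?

Number of layers: 110 / 0.1 → 1100 (rounded up).
Per-layer scan distance = 2730 / 0.074 = 36891.9 mm.
Beam time per layer = 36891.9 / 3470, so 10.6317 s.
Layer cycle = 10.6317 + 14.5 = 25.1317 s.
1100 layers × 25.1317 s/layer = 27644.87 s, i.e. 7.68 hours.

7.68 hours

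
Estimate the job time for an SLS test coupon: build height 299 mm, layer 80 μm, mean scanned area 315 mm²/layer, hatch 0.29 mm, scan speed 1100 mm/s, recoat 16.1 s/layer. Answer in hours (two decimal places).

17.74 hours

Number of layers: 299 / 0.08 → 3738 (rounded up).
Hatch length per layer = 315 / 0.29, so 1086.2 mm.
Per-layer scan time = 1086.2 / 1100 = 0.9875 s.
Time per layer = 0.9875 + 16.1 = 17.0875 s.
Total: 3738 × 17.0875 s = 63873.075 s → 17.74 hours.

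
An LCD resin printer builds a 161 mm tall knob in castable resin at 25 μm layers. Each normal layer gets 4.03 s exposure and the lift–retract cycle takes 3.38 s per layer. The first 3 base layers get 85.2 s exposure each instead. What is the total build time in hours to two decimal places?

Layers = ⌈161/0.025⌉ = 6440.
Base layers: 3 × (85.2 + 3.38) → 265.74 s.
Regular layers: 6437 × (4.03 + 3.38) → 47698.17 s.
Total = 265.74 + 47698.17 = 47963.91 s = 13.32 hours.

13.32 hours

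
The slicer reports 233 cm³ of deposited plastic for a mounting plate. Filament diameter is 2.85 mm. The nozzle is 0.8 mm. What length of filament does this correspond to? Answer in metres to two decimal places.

36.52 m

Cross-section of 2.85 mm filament: π·(2.85/2)² = 6.3794 mm².
L = 233000 mm³ / 6.3794 mm² = 36523.81 mm, i.e. 36.52 m.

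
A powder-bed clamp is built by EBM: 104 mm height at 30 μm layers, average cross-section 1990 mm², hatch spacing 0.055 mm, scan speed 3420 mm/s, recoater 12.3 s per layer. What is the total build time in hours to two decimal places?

22.03 hours

Layer count = ceil(104 / 0.03) = 3467.
Per-layer scan distance = 1990 / 0.055, so 36181.8 mm.
Scan time per layer: 36181.8 / 3420 → 10.5795 s.
Per-layer time = 10.5795 + 12.3, so 22.8795 s.
3467 layers × 22.8795 s/layer = 79323.2265 s, i.e. 22.03 hours.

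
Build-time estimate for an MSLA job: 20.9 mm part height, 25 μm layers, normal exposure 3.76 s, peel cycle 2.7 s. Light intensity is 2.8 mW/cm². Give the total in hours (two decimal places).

1.50 hours

Number of layers: 20.9 / 0.025 → 836 (rounded up).
Cycle time: 3.76 + 2.7 → 6.46 s.
Build time: 836 × 6.46 s = 5400.56 s, i.e. 1.50 hours.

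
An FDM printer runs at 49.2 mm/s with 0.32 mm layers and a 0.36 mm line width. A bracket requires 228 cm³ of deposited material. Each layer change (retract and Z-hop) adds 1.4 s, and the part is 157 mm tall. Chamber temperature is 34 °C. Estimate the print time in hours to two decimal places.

Extrusion cross-section = 0.32 × 0.36 = 0.1152 mm².
Toolpath length = 228 cm³ / 0.1152 mm² = 228000 / 0.1152 = 1979166.7 mm.
Time extruding: 1979166.7 / 49.2 → 40227 s.
Number of layers: 157 / 0.32 → 491 (rounded up).
Layer-change overhead = 491 × 1.4, so 687.4 s.
Altogether 40227 + 687.4 = 40914.4 s, i.e. 11.37 hours.

11.37 hours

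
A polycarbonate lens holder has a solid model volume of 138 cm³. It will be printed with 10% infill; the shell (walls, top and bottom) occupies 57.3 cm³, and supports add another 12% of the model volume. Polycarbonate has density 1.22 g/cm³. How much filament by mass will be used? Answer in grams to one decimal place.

Interior volume = 138 − 57.3 = 80.7 cm³.
Infill deposited = 0.10 × 80.7 = 8.07 cm³.
Support = 0.12 × 138, so 16.56 cm³.
Total extruded: 57.3 + 8.07 + 16.56 → 81.93 cm³.
Mass = 81.93 × 1.22 = 99.9546 g.

100.0 g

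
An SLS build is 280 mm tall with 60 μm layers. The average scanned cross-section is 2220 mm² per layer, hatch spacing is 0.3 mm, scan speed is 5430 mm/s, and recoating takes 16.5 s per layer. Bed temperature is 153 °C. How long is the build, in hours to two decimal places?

Layers = ⌈280/0.06⌉ = 4667.
Hatch length per layer: 2220 / 0.3 → 7400 mm.
Scan time per layer = 7400 / 5430, so 1.3628 s.
Time per layer = 1.3628 + 16.5, so 17.8628 s.
4667 layers × 17.8628 s/layer = 83365.6876 s, i.e. 23.16 hours.

23.16 hours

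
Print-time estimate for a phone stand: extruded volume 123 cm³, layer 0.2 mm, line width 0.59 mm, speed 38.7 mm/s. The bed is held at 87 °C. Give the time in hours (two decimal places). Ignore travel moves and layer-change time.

Line area = 0.2 × 0.59 = 0.118 mm².
Toolpath length = 123 cm³ / 0.118 mm² = 123000 / 0.118 = 1042372.9 mm.
Print-move time = 1042372.9 / 38.7, so 26934.7 s.
Converting: 26934.7 s = 7.48 hours.

7.48 hours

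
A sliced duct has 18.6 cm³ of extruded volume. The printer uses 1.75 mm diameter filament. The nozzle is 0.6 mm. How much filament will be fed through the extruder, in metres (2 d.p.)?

Filament cross-section = π × (1.75/2)² = 2.4053 mm².
L = 18600 mm³ / 2.4053 mm² = 7732.92 mm, i.e. 7.73 m.

7.73 m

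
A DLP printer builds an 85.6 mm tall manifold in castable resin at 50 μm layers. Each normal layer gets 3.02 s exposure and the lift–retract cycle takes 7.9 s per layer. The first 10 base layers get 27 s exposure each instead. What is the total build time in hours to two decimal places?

5.26 hours

Layers = ⌈85.6/0.05⌉ = 1712.
Bottom layers = 10 × (27 + 7.9), so 349 s.
Remaining layers = 1702 × (3.02 + 7.9) = 18585.84 s.
Total = 349 + 18585.84 = 18934.84 s = 5.26 hours.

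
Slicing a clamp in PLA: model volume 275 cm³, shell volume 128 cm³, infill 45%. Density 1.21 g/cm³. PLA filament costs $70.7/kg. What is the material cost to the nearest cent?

Volume inside the shell = 275 − 128 = 147 cm³.
Infill deposited: 0.45 × 147 → 66.15 cm³.
Deposited volume = 128 + 66.15, so 194.15 cm³.
Mass = 194.15 × 1.21 = 234.9215 g.
At $70.7/kg: 234.9215/1000 × 70.7 = $16.61.

$16.61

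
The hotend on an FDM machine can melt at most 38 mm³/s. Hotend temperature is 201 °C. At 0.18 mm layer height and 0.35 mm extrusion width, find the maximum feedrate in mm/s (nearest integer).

Bead cross-section = 0.18 × 0.35, so 0.063 mm².
Max speed = 38 / 0.063 = 603.17 ≈ 603 mm/s.

603 mm/s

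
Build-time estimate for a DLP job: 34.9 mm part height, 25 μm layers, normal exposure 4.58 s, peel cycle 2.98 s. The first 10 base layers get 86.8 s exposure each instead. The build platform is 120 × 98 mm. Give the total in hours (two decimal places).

Layers = ⌈34.9/0.025⌉ = 1396.
Bottom layers = 10 × (86.8 + 2.98) = 897.8 s.
Regular layers = 1386 × (4.58 + 2.98) = 10478.16 s.
Total = 897.8 + 10478.16 = 11375.96 s = 3.16 hours.

3.16 hours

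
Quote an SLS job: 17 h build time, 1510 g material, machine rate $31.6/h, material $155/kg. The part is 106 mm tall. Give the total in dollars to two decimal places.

Time charge = 31.6 × 17, so $537.20.
Feedstock cost = 155 × 1510/1000, so $234.05.
Total = 537.20 + 234.05 = $771.25.

$771.25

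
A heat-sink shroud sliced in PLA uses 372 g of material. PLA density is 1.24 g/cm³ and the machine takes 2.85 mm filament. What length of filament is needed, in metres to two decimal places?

47.03 m

Volume = 372 g / 1.24 g·cm⁻³ = 300 cm³ = 300000 mm³.
A = π r² = π × 1.425² = 6.3794 mm².
L = V/A = 300000/6.3794 = 47026.37 mm → 47.03 m.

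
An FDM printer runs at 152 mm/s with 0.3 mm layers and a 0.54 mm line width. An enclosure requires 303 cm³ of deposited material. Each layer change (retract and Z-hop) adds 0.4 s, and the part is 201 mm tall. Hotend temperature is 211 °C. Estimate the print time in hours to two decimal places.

3.49 hours

Extrusion cross-section: 0.3 × 0.54 → 0.162 mm².
Total extruded path = 303000/0.162 = 1870370.4 mm.
Time extruding = 1870370.4 / 152 = 12305.1 s.
Number of layers: 201 / 0.3 → 670 (rounded up).
Z-hop total = 670 × 0.4, so 268 s.
Total = 12305.1 + 268 = 12573.1 s = 3.49 hours.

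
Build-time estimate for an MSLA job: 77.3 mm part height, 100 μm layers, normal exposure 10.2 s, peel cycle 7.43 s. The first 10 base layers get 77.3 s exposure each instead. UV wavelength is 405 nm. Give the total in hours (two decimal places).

Layer count = ceil(77.3 / 0.1) = 773.
Burn-in layers = 10 × (77.3 + 7.43), so 847.3 s.
Regular layers = 763 × (10.2 + 7.43), so 13451.69 s.
Total = 847.3 + 13451.69 = 14298.99 s = 3.97 hours.

3.97 hours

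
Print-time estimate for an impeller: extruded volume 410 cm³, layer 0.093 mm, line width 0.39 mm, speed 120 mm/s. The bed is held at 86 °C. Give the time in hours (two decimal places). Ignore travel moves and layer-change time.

26.17 hours

Line area: 0.093 × 0.39 → 0.03627 mm².
Path length: 410000 mm³ / 0.03627 mm² → 11304108.1 mm.
Extrusion time = 11304108.1 / 120, so 94200.9 s.
In the requested units: 94200.9 s = 26.17 hours.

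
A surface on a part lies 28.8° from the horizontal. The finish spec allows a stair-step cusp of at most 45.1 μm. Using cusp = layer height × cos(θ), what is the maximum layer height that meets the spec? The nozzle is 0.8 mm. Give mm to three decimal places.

0.051 mm

Layer height = cusp / cos(28.8°) = 0.0451 / 0.8763 = 0.051 mm.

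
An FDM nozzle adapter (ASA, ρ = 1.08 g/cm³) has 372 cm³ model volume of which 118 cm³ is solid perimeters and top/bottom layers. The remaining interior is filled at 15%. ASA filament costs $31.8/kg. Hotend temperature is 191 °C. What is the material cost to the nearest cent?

Volume inside the shell = 372 − 118 = 254 cm³.
Deposited infill = 0.15 × 254, so 38.1 cm³.
Deposited volume: 118 + 38.1 → 156.1 cm³.
Mass: 156.1 × 1.08 → 168.588 g.
Cost = 168.588 g / 1000 × $31.8/kg = $5.36.

$5.36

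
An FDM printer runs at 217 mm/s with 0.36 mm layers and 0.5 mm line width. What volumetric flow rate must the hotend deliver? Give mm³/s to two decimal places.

A: 0.36 × 0.5 → 0.18 mm².
Volumetric flow = 217 × 0.18 = 39.06 mm³/s.

39.06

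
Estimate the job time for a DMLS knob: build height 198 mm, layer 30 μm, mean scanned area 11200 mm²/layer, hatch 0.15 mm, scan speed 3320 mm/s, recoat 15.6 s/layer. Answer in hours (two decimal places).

Layers = ⌈198/0.03⌉ = 6600.
Per-layer scan distance = 11200 / 0.15 = 74666.7 mm.
Scan time per layer = 74666.7 / 3320 = 22.49 s.
Layer cycle = 22.49 + 15.6 = 38.09 s.
6600 layers × 38.09 s/layer = 251394 s, i.e. 69.83 hours.

69.83 hours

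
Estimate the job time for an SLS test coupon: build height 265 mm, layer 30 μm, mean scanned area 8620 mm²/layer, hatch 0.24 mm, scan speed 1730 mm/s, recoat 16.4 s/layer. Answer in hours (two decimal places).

Layers = ⌈265/0.03⌉ = 8834.
Per-layer scan distance: 8620 / 0.24 → 35916.7 mm.
Per-layer scan time: 35916.7 / 1730 → 20.7611 s.
Time per layer = 20.7611 + 16.4 = 37.1611 s.
Total: 8834 × 37.1611 s = 328281.1574 s → 91.19 hours.

91.19 hours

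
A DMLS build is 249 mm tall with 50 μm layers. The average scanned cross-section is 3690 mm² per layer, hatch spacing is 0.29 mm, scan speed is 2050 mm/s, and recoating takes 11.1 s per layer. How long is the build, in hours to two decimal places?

Layer count = ceil(249 / 0.05) = 4980.
Per-layer scan distance = 3690 / 0.29, so 12724.1 mm.
Scan time per layer = 12724.1 / 2050 = 6.2069 s.
Per-layer time: 6.2069 + 11.1 → 17.3069 s.
4980 layers × 17.3069 s/layer = 86188.362 s, i.e. 23.94 hours.

23.94 hours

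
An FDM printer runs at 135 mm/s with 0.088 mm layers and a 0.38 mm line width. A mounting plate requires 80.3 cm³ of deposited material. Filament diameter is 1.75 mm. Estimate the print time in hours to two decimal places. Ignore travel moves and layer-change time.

Extrusion cross-section = 0.088 × 0.38, so 0.03344 mm².
Toolpath length = 80.3 cm³ / 0.03344 mm² = 80300 / 0.03344 = 2401315.8 mm.
Print-move time = 2401315.8 / 135 = 17787.5 s.
That's 17787.5 s → 4.94 hours.

4.94 hours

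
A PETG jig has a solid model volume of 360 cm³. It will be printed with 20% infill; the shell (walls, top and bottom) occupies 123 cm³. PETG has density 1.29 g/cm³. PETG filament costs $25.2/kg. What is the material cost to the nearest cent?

Interior volume = 360 − 123 = 237 cm³.
Deposited infill: 0.20 × 237 → 47.4 cm³.
Deposited volume: 123 + 47.4 → 170.4 cm³.
Mass = 170.4 × 1.29 = 219.816 g.
Cost = 219.816 g / 1000 × $25.2/kg = $5.54.

$5.54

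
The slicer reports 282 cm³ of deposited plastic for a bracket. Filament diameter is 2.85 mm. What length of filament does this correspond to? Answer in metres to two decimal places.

Cross-section of 2.85 mm filament: π·(2.85/2)² = 6.3794 mm².
Length = 282 cm³ / 6.3794 mm² = 282000 / 6.3794 = 44204.78 mm = 44.20 m.

44.20 m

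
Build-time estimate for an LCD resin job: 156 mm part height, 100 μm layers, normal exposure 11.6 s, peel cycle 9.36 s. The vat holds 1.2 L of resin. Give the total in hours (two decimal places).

9.08 hours

Number of layers: 156 / 0.1 → 1560 (rounded up).
Cycle time: 11.6 + 9.36 → 20.96 s.
Build time: 1560 × 20.96 s = 32697.6 s, i.e. 9.08 hours.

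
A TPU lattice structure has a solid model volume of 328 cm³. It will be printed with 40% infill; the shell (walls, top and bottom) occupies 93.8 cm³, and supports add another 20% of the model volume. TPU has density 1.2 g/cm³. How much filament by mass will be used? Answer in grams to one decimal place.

Infill region = 328 − 93.8 = 234.2 cm³.
Infill volume = 0.40 × 234.2 = 93.68 cm³.
Support = 0.20 × 328, so 65.6 cm³.
Total extruded = 93.8 + 93.68 + 65.6, so 253.08 cm³.
Mass = 253.08 × 1.2, so 303.696 g.

303.7 g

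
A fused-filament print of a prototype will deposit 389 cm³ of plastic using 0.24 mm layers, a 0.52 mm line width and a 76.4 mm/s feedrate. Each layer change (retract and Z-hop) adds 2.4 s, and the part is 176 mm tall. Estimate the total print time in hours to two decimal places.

Bead cross-section = 0.24 × 0.52, so 0.1248 mm².
Path length: 389000 mm³ / 0.1248 mm² → 3116987.2 mm.
Time extruding = 3116987.2 / 76.4 = 40798.3 s.
Layers = ⌈176/0.24⌉ = 734.
Layer-change overhead: 734 × 2.4 → 1761.6 s.
Altogether 40798.3 + 1761.6 = 42559.9 s, i.e. 11.82 hours.

11.82 hours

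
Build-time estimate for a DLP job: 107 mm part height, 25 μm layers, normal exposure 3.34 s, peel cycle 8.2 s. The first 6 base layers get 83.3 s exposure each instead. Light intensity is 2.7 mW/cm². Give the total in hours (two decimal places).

13.85 hours

Layers = ⌈107/0.025⌉ = 4280.
Burn-in layers = 6 × (83.3 + 8.2) = 549 s.
Remaining layers: 4274 × (3.34 + 8.2) → 49321.96 s.
Total = 549 + 49321.96 = 49870.96 s = 13.85 hours.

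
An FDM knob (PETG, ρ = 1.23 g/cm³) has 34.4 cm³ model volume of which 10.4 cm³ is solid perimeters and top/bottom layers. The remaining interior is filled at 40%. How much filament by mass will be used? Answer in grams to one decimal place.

24.6 g

Infill region = 34.4 − 10.4 = 24 cm³.
Deposited infill = 0.40 × 24, so 9.6 cm³.
Total extruded = 10.4 + 9.6, so 20 cm³.
Mass: 20 × 1.23 → 24.6 g.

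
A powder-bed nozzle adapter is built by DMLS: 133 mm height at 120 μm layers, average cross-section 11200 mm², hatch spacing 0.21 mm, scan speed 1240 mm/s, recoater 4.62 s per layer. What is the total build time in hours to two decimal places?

Layers = ⌈133/0.12⌉ = 1109.
Per-layer scan distance: 11200 / 0.21 → 53333.3 mm.
Scan time per layer = 53333.3 / 1240 = 43.0107 s.
Time per layer = 43.0107 + 4.62 = 47.6307 s.
1109 layers × 47.6307 s/layer = 52822.4463 s, i.e. 14.67 hours.

14.67 hours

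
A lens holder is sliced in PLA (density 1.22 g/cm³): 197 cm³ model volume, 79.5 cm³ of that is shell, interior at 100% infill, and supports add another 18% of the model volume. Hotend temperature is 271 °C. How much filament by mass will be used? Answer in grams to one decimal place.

283.6 g

Interior volume: 197 − 79.5 → 117.5 cm³.
Infill volume = 1.00 × 117.5 = 117.5 cm³.
Support: 0.18 × 197 → 35.46 cm³.
Total extruded: 79.5 + 117.5 + 35.46 → 232.46 cm³.
Mass = 232.46 × 1.22, so 283.6012 g.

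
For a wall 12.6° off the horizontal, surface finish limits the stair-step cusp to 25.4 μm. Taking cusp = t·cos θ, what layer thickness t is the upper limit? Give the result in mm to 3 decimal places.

t = h_c / cos θ = 0.0254 / 0.9759 = 0.026 mm.

0.026 mm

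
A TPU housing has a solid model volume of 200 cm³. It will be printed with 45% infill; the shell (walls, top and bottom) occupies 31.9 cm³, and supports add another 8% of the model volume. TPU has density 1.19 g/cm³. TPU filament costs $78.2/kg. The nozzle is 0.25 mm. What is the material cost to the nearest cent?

$11.50

Volume inside the shell: 200 − 31.9 → 168.1 cm³.
Infill volume: 0.45 × 168.1 → 75.645 cm³.
Support = 0.08 × 200 = 16 cm³.
Total extruded = 31.9 + 75.645 + 16 = 123.545 cm³.
Mass = 123.545 × 1.19, so 147.01855 g.
At $78.2/kg: 147.01855/1000 × 78.2 = $11.50.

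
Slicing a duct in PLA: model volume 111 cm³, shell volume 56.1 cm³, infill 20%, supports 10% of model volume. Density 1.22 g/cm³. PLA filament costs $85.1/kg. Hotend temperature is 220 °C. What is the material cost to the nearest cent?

Interior volume = 111 − 56.1, so 54.9 cm³.
Deposited infill = 0.20 × 54.9, so 10.98 cm³.
Support: 0.10 × 111 → 11.1 cm³.
Deposited volume = 56.1 + 10.98 + 11.1, so 78.18 cm³.
Mass = 78.18 × 1.22 = 95.3796 g.
Cost = 95.3796 g / 1000 × $85.1/kg = $8.12.

$8.12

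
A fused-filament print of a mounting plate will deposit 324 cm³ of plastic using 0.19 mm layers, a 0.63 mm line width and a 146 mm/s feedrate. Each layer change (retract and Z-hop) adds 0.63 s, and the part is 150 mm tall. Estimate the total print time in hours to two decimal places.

5.29 hours

Line area = 0.19 × 0.63, so 0.1197 mm².
Toolpath length = 324 cm³ / 0.1197 mm² = 324000 / 0.1197 = 2706766.9 mm.
Time extruding = 2706766.9 / 146, so 18539.5 s.
Number of layers: 150 / 0.19 → 790 (rounded up).
Z-hop total: 790 × 0.63 → 497.7 s.
Altogether 18539.5 + 497.7 = 19037.2 s, i.e. 5.29 hours.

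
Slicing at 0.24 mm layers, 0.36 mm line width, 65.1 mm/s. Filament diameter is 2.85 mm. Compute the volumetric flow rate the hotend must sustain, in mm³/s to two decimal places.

5.62

Extrusion cross-section: 0.24 × 0.36 → 0.0864 mm².
Volumetric flow = 65.1 × 0.0864 = 5.62 mm³/s.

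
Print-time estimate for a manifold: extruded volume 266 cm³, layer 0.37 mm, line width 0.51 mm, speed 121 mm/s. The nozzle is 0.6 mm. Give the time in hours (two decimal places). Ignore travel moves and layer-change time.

Extrusion cross-section = 0.37 × 0.51, so 0.1887 mm².
Total extruded path = 266000/0.1887 = 1409644.9 mm.
Print-move time: 1409644.9 / 121 → 11650 s.
In the requested units: 11650 s = 3.24 hours.

3.24 hours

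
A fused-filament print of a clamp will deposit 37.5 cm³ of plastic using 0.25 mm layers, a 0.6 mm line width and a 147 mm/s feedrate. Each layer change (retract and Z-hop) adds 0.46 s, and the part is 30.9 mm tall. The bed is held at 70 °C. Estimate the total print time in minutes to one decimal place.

Bead cross-section = 0.25 × 0.6 = 0.15 mm².
Total extruded path = 37500/0.15 = 250000 mm.
Time extruding = 250000 / 147, so 1700.7 s.
Layer count = ceil(30.9 / 0.25) = 124.
Layer-change overhead = 124 × 0.46, so 57.04 s.
Total = 1700.7 + 57.04 = 1757.74 s = 29.3 minutes.

29.3 minutes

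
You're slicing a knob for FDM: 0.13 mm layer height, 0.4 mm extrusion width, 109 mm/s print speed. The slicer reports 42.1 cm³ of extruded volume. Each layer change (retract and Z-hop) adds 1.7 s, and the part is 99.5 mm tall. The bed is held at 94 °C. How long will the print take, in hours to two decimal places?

2.42 hours

Bead cross-section = 0.13 × 0.4, so 0.052 mm².
Path length: 42100 mm³ / 0.052 mm² → 809615.4 mm.
Print-move time = 809615.4 / 109, so 7427.7 s.
Layer count = ceil(99.5 / 0.13) = 766.
Z-hop total = 766 × 1.7 = 1302.2 s.
Total = 7427.7 + 1302.2 = 8729.9 s = 2.42 hours.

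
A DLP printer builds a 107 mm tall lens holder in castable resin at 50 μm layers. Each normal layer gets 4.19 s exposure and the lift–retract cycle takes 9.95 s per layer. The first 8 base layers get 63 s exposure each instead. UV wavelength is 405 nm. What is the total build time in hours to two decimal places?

8.54 hours

Number of layers: 107 / 0.05 → 2140 (rounded up).
Bottom layers: 8 × (63 + 9.95) → 583.6 s.
Remaining layers: 2132 × (4.19 + 9.95) → 30146.48 s.
Total = 583.6 + 30146.48 = 30730.08 s = 8.54 hours.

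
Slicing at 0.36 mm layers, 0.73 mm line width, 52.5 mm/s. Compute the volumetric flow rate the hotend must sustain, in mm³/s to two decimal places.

13.80

A = 0.36 × 0.73 = 0.2628 mm².
Volumetric flow = 52.5 × 0.2628 = 13.80 mm³/s.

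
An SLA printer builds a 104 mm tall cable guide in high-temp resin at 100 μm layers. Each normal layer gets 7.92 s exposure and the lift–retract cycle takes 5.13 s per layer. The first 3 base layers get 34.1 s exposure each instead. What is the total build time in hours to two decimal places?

Layers = ⌈104/0.1⌉ = 1040.
Bottom layers = 3 × (34.1 + 5.13) = 117.69 s.
Normal layers: 1037 × (7.92 + 5.13) → 13532.85 s.
Total = 117.69 + 13532.85 = 13650.54 s = 3.79 hours.

3.79 hours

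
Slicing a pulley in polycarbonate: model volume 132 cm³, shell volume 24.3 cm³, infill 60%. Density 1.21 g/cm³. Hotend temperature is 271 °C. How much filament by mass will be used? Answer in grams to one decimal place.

107.6 g

Interior volume = 132 − 24.3 = 107.7 cm³.
Deposited infill = 0.60 × 107.7 = 64.62 cm³.
Deposited volume = 24.3 + 64.62 = 88.92 cm³.
Mass = 88.92 × 1.21 = 107.5932 g.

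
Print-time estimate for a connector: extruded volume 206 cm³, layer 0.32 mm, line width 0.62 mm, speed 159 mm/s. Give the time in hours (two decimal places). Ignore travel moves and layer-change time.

1.81 hours

Bead cross-section = 0.32 × 0.62, so 0.1984 mm².
Toolpath length = 206 cm³ / 0.1984 mm² = 206000 / 0.1984 = 1038306.5 mm.
Print-move time: 1038306.5 / 159 → 6530.2 s.
6530.2 s = 1.81 hours.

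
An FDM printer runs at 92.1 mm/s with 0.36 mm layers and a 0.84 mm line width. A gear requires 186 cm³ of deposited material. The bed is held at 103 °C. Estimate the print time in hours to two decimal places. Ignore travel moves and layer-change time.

Extrusion cross-section = 0.36 × 0.84, so 0.3024 mm².
Path length: 186000 mm³ / 0.3024 mm² → 615079.4 mm.
Time extruding = 615079.4 / 92.1, so 6678.4 s.
6678.4 s = 1.86 hours.

1.86 hours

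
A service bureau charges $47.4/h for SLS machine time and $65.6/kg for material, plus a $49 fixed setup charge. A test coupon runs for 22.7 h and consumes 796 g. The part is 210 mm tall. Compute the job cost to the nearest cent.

Machine-time cost: 47.4 × 22.7 → $1075.98.
Feedstock cost = 65.6 × 796/1000 = $52.2176.
Total = 1075.98 + 52.2176 + 49 = 1177.1976 ≈ $1177.20.

$1177.20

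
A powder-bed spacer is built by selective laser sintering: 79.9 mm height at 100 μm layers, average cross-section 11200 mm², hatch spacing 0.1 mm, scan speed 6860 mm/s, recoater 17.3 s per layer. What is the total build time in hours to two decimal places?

7.46 hours

Number of layers: 79.9 / 0.1 → 799 (rounded up).
Per-layer scan distance = 11200 / 0.1 = 112000 mm.
Scan time per layer: 112000 / 6860 → 16.3265 s.
Per-layer time: 16.3265 + 17.3 → 33.6265 s.
Total: 799 × 33.6265 s = 26867.5735 s → 7.46 hours.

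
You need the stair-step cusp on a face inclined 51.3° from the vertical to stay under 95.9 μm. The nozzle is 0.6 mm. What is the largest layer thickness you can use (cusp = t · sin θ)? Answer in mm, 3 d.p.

Layer height = cusp / sin(51.3°) = 0.0959 / 0.7804 = 0.123 mm.

0.123 mm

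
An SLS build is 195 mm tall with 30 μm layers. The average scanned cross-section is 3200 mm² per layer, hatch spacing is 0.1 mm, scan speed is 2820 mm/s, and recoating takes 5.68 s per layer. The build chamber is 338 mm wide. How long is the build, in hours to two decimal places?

30.74 hours

Layers = ⌈195/0.03⌉ = 6500.
Scan path per layer = 3200 / 0.1, so 32000 mm.
Scan time per layer = 32000 / 2820 = 11.3475 s.
Layer cycle = 11.3475 + 5.68 = 17.0275 s.
6500 layers × 17.0275 s/layer = 110678.75 s, i.e. 30.74 hours.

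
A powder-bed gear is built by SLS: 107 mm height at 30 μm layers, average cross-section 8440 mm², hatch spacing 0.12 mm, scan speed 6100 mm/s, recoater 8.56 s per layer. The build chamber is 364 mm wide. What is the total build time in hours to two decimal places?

Number of layers: 107 / 0.03 → 3567 (rounded up).
Per-layer scan distance = 8440 / 0.12 = 70333.3 mm.
Per-layer scan time = 70333.3 / 6100 = 11.53 s.
Layer cycle = 11.53 + 8.56, so 20.09 s.
3567 layers × 20.09 s/layer = 71661.03 s, i.e. 19.91 hours.

19.91 hours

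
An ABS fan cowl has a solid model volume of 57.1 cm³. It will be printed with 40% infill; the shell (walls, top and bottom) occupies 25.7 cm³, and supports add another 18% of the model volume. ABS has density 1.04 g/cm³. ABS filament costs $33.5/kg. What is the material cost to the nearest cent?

$1.69

Infill region = 57.1 − 25.7 = 31.4 cm³.
Infill deposited = 0.40 × 31.4, so 12.56 cm³.
Support = 0.18 × 57.1 = 10.278 cm³.
Deposited volume: 25.7 + 12.56 + 10.278 → 48.538 cm³.
Mass = 48.538 × 1.04, so 50.47952 g.
At $33.5/kg: 50.47952/1000 × 33.5 = $1.69.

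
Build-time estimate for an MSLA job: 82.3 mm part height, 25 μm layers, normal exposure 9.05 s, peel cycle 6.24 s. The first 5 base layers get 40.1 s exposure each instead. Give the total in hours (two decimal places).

Number of layers: 82.3 / 0.025 → 3292 (rounded up).
Bottom layers = 5 × (40.1 + 6.24) = 231.7 s.
Remaining layers = 3287 × (9.05 + 6.24), so 50258.23 s.
Total = 231.7 + 50258.23 = 50489.93 s = 14.02 hours.

14.02 hours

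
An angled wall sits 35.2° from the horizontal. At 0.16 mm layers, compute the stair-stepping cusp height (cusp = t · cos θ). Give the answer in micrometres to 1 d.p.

130.7 μm

h_c = t·cos θ = 0.16 × 0.8171 = 0.130736 mm (130.7 μm).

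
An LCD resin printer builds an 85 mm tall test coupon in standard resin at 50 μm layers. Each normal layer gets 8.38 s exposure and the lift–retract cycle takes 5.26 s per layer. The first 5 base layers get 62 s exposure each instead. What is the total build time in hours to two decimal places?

Number of layers: 85 / 0.05 → 1700 (rounded up).
Bottom layers = 5 × (62 + 5.26), so 336.3 s.
Regular layers = 1695 × (8.38 + 5.26) = 23119.8 s.
Total = 336.3 + 23119.8 = 23456.1 s = 6.52 hours.

6.52 hours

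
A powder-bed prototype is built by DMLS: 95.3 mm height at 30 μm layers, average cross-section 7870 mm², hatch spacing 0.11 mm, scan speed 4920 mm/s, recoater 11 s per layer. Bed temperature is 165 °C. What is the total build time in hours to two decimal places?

22.54 hours

Layers = ⌈95.3/0.03⌉ = 3177.
Per-layer scan distance = 7870 / 0.11, so 71545.5 mm.
Per-layer scan time: 71545.5 / 4920 → 14.5418 s.
Per-layer time: 14.5418 + 11 → 25.5418 s.
Build time = 3177 × 25.5418 = 81146.2986 s = 22.54 hours.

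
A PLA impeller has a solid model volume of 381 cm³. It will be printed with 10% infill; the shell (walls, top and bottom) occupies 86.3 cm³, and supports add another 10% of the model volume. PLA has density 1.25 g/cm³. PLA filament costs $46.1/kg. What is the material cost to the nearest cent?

$8.87

Interior volume = 381 − 86.3, so 294.7 cm³.
Deposited infill = 0.10 × 294.7 = 29.47 cm³.
Support = 0.10 × 381 = 38.1 cm³.
Deposited volume: 86.3 + 29.47 + 38.1 → 153.87 cm³.
Mass: 153.87 × 1.25 → 192.3375 g.
Cost = 192.3375 g / 1000 × $46.1/kg = $8.87.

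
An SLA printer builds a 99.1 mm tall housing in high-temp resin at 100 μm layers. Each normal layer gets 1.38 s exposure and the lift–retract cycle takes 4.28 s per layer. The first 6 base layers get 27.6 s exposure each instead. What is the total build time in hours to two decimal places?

Number of layers: 99.1 / 0.1 → 991 (rounded up).
Bottom layers = 6 × (27.6 + 4.28) = 191.28 s.
Normal layers = 985 × (1.38 + 4.28), so 5575.1 s.
Total = 191.28 + 5575.1 = 5766.38 s = 1.60 hours.

1.60 hours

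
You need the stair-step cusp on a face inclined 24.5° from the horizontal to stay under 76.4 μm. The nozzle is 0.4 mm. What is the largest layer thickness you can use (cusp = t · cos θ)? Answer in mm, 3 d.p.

0.084 mm

t = h_c / cos θ = 0.0764 / 0.9100 = 0.084 mm.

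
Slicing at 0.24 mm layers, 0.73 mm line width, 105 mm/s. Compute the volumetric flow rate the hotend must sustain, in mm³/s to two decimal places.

Extrusion cross-section: 0.24 × 0.73 → 0.1752 mm².
Q = v·A = 105 × 0.1752 = 18.40 mm³/s.

18.40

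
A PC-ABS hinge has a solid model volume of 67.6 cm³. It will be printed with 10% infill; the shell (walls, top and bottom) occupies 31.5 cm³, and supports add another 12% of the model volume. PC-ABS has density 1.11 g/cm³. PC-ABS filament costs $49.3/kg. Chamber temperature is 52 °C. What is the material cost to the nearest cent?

Infill region = 67.6 − 31.5 = 36.1 cm³.
Infill volume: 0.10 × 36.1 → 3.61 cm³.
Support: 0.12 × 67.6 → 8.112 cm³.
Deposited volume = 31.5 + 3.61 + 8.112 = 43.222 cm³.
Mass: 43.222 × 1.11 → 47.97642 g.
At $49.3/kg: 47.97642/1000 × 49.3 = $2.37.

$2.37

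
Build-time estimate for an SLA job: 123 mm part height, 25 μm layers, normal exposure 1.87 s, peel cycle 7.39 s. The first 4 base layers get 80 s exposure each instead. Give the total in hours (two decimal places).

Layers = ⌈123/0.025⌉ = 4920.
Bottom layers = 4 × (80 + 7.39) = 349.56 s.
Remaining layers = 4916 × (1.87 + 7.39) = 45522.16 s.
Sum: 349.56 + 45522.16 = 45871.72 s → 12.74 hours.

12.74 hours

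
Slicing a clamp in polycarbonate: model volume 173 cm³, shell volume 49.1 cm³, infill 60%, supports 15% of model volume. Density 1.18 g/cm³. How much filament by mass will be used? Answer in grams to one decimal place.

176.3 g

Interior volume = 173 − 49.1, so 123.9 cm³.
Infill volume = 0.60 × 123.9, so 74.34 cm³.
Support = 0.15 × 173 = 25.95 cm³.
Total extruded = 49.1 + 74.34 + 25.95, so 149.39 cm³.
Mass = 149.39 × 1.18, so 176.2802 g.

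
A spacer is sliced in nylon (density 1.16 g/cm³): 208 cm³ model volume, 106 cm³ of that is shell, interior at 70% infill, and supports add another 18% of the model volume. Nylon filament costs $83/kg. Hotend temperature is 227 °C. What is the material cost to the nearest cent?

Volume inside the shell: 208 − 106 → 102 cm³.
Deposited infill = 0.70 × 102, so 71.4 cm³.
Support = 0.18 × 208, so 37.44 cm³.
Deposited volume: 106 + 71.4 + 37.44 → 214.84 cm³.
Mass = 214.84 × 1.16 = 249.2144 g.
Cost = 249.2144 g / 1000 × $83/kg = $20.68.

$20.68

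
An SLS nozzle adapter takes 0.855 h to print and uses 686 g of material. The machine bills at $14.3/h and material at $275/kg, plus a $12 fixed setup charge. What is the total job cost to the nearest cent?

Machine cost: 14.3 × 0.855 → $12.2265.
Feedstock cost = 275 × 686/1000 = $188.65.
Adding setup: 12.2265 + 188.65 + 12 → 212.8765 ≈ $212.88.

$212.88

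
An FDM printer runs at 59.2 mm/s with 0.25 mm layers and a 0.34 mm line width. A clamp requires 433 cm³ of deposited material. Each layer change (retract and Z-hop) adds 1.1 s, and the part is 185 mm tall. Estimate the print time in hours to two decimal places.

Extrusion cross-section = 0.25 × 0.34, so 0.085 mm².
Toolpath length = 433 cm³ / 0.085 mm² = 433000 / 0.085 = 5094117.6 mm.
Time extruding = 5094117.6 / 59.2 = 86049.3 s.
Layers = ⌈185/0.25⌉ = 740.
Non-print overhead = 740 × 1.1, so 814 s.
Total = 86049.3 + 814 = 86863.3 s = 24.13 hours.

24.13 hours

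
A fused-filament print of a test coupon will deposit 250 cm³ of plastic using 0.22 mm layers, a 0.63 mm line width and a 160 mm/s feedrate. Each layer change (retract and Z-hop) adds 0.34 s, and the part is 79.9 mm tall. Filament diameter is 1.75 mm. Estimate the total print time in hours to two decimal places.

Extrusion cross-section: 0.22 × 0.63 → 0.1386 mm².
Total extruded path = 250000/0.1386 = 1803751.8 mm.
Extrusion time = 1803751.8 / 160, so 11273.4 s.
Layers = ⌈79.9/0.22⌉ = 364.
Z-hop total = 364 × 0.34, so 123.76 s.
Altogether 11273.4 + 123.76 = 11397.16 s, i.e. 3.17 hours.

3.17 hours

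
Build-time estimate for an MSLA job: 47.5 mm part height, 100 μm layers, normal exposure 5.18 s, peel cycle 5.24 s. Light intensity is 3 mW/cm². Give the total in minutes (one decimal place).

82.5 minutes

Layer count = ceil(47.5 / 0.1) = 475.
Each layer takes: 5.18 + 5.24 → 10.42 s.
Total = 475 × 10.42 = 4949.5 s = 82.5 minutes.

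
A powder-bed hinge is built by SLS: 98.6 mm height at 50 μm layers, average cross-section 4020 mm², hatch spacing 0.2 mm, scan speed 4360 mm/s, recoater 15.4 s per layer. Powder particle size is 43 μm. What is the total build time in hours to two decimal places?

10.96 hours

Number of layers: 98.6 / 0.05 → 1972 (rounded up).
Per-layer scan distance: 4020 / 0.2 → 20100 mm.
Per-layer scan time = 20100 / 4360, so 4.6101 s.
Per-layer time = 4.6101 + 15.4 = 20.0101 s.
Build time = 1972 × 20.0101 = 39459.9172 s = 10.96 hours.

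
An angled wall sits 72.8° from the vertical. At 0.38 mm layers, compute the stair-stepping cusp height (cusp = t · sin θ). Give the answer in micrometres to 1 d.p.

sin(72.8°) = 0.9553, so cusp = 0.38 × 0.9553 = 0.363014 mm → 363.0 μm.

363.0 μm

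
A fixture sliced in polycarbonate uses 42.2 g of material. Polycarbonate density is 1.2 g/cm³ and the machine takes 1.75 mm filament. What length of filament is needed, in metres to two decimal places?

14.62 m

Extruded volume: 42.2/1.2 = 35.1667 cm³ (35166.7 mm³).
A = π r² = π × 0.875² = 2.4053 mm².
Length = 35166.7 / 2.4053 = 14620.5 mm = 14.62 m.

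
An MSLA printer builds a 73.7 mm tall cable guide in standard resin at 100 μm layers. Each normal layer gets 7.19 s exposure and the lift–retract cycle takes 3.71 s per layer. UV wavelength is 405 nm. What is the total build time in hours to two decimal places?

2.23 hours

Number of layers: 73.7 / 0.1 → 737 (rounded up).
Each layer takes: 7.19 + 3.71 → 10.9 s.
Build time: 737 × 10.9 s = 8033.3 s, i.e. 2.23 hours.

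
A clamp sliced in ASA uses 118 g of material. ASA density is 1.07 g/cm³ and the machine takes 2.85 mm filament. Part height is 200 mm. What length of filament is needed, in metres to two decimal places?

Extruded volume: 118/1.07 = 110.2804 cm³ (110280.4 mm³).
Filament cross-section = π × (2.85/2)² = 6.3794 mm².
L = V/A = 110280.4/6.3794 = 17286.95 mm → 17.29 m.

17.29 m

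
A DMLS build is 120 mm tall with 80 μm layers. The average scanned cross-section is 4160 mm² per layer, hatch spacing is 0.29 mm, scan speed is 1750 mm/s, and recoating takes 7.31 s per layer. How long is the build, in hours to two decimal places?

6.46 hours

Number of layers: 120 / 0.08 → 1500 (rounded up).
Scan path per layer = 4160 / 0.29 = 14344.8 mm.
Scan time per layer = 14344.8 / 1750, so 8.197 s.
Time per layer: 8.197 + 7.31 → 15.507 s.
Build time = 1500 × 15.507 = 23260.5 s = 6.46 hours.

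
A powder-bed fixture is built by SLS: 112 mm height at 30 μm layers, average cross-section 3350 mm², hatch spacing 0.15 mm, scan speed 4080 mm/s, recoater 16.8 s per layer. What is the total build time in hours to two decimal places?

23.10 hours

Layers = ⌈112/0.03⌉ = 3734.
Hatch length per layer = 3350 / 0.15 = 22333.3 mm.
Per-layer scan time: 22333.3 / 4080 → 5.4738 s.
Per-layer time = 5.4738 + 16.8, so 22.2738 s.
3734 layers × 22.2738 s/layer = 83170.3692 s, i.e. 23.10 hours.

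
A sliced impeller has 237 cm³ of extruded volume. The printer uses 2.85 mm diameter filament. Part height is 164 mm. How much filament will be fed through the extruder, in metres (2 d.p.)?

Cross-section of 2.85 mm filament: π·(2.85/2)² = 6.3794 mm².
Length = 237 cm³ / 6.3794 mm² = 237000 / 6.3794 = 37150.83 mm = 37.15 m.

37.15 m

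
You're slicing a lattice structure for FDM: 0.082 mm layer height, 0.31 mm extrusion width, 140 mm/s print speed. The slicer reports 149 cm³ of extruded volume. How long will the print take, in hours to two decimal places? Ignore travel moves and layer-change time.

11.63 hours

Extrusion cross-section = 0.082 × 0.31 = 0.02542 mm².
Toolpath length = 149 cm³ / 0.02542 mm² = 149000 / 0.02542 = 5861526.4 mm.
Print-move time = 5861526.4 / 140, so 41868 s.
Converting: 41868 s = 11.63 hours.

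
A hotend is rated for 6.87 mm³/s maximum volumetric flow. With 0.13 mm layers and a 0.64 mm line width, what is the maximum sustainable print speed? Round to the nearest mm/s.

Bead cross-section = 0.13 × 0.64, so 0.0832 mm².
v_max = Q/A = 6.87/0.0832 = 82.57 mm/s → 83 mm/s.

83 mm/s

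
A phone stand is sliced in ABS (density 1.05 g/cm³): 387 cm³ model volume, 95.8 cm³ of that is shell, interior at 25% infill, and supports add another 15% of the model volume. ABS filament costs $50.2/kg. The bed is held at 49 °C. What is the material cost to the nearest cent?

Infill region: 387 − 95.8 → 291.2 cm³.
Deposited infill = 0.25 × 291.2, so 72.8 cm³.
Support: 0.15 × 387 → 58.05 cm³.
Deposited volume = 95.8 + 72.8 + 58.05, so 226.65 cm³.
Mass = 226.65 × 1.05 = 237.9825 g.
Cost = 237.9825 g / 1000 × $50.2/kg = $11.95.

$11.95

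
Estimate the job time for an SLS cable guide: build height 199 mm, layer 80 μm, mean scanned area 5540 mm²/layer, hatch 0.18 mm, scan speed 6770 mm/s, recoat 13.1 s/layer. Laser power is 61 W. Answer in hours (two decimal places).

12.20 hours

Number of layers: 199 / 0.08 → 2488 (rounded up).
Hatch length per layer = 5540 / 0.18 = 30777.8 mm.
Scan time per layer = 30777.8 / 6770, so 4.5462 s.
Per-layer time = 4.5462 + 13.1 = 17.6462 s.
2488 layers × 17.6462 s/layer = 43903.7456 s, i.e. 12.20 hours.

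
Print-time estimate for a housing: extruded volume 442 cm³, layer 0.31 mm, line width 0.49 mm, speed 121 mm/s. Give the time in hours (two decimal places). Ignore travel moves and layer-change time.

6.68 hours

Extrusion cross-section: 0.31 × 0.49 → 0.1519 mm².
Toolpath length = 442 cm³ / 0.1519 mm² = 442000 / 0.1519 = 2909809.1 mm.
Extrusion time = 2909809.1 / 121, so 24048 s.
In the requested units: 24048 s = 6.68 hours.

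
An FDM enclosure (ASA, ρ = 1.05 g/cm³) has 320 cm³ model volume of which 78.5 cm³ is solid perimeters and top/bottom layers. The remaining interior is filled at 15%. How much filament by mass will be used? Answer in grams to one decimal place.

120.5 g

Interior volume: 320 − 78.5 → 241.5 cm³.
Infill volume = 0.15 × 241.5 = 36.225 cm³.
Total printed volume: 78.5 + 36.225 → 114.725 cm³.
Mass = 114.725 × 1.05, so 120.46125 g.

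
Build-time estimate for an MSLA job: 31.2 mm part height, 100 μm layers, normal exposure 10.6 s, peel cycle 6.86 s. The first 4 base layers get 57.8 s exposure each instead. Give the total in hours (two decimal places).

Layers = ⌈31.2/0.1⌉ = 312.
Bottom layers = 4 × (57.8 + 6.86), so 258.64 s.
Remaining layers = 308 × (10.6 + 6.86) = 5377.68 s.
Total = 258.64 + 5377.68 = 5636.32 s = 1.57 hours.

1.57 hours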